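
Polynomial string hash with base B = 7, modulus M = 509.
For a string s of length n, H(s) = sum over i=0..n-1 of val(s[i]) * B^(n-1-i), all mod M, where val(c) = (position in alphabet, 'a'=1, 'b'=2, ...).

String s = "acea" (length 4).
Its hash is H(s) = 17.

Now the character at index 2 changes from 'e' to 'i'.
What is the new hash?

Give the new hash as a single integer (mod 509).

val('e') = 5, val('i') = 9
Position k = 2, exponent = n-1-k = 1
B^1 mod M = 7^1 mod 509 = 7
Delta = (9 - 5) * 7 mod 509 = 28
New hash = (17 + 28) mod 509 = 45

Answer: 45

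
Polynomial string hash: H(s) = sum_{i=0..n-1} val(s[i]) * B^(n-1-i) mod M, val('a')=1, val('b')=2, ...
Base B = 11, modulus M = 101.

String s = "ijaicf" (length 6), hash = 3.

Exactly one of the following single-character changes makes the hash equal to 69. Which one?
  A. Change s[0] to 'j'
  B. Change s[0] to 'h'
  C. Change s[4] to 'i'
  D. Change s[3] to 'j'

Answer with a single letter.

Option A: s[0]='i'->'j', delta=(10-9)*11^5 mod 101 = 57, hash=3+57 mod 101 = 60
Option B: s[0]='i'->'h', delta=(8-9)*11^5 mod 101 = 44, hash=3+44 mod 101 = 47
Option C: s[4]='c'->'i', delta=(9-3)*11^1 mod 101 = 66, hash=3+66 mod 101 = 69 <-- target
Option D: s[3]='i'->'j', delta=(10-9)*11^2 mod 101 = 20, hash=3+20 mod 101 = 23

Answer: C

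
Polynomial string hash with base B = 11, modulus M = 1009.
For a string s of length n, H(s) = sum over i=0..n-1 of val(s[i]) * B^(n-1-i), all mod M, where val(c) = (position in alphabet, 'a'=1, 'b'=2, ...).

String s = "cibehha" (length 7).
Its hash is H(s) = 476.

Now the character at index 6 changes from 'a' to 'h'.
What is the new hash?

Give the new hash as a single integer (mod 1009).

Answer: 483

Derivation:
val('a') = 1, val('h') = 8
Position k = 6, exponent = n-1-k = 0
B^0 mod M = 11^0 mod 1009 = 1
Delta = (8 - 1) * 1 mod 1009 = 7
New hash = (476 + 7) mod 1009 = 483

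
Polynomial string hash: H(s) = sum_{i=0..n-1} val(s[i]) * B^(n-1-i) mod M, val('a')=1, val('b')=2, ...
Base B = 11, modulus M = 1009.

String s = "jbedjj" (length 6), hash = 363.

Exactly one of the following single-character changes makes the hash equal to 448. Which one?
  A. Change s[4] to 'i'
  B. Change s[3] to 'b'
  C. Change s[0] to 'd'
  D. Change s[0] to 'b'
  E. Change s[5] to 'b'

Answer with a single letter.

Option A: s[4]='j'->'i', delta=(9-10)*11^1 mod 1009 = 998, hash=363+998 mod 1009 = 352
Option B: s[3]='d'->'b', delta=(2-4)*11^2 mod 1009 = 767, hash=363+767 mod 1009 = 121
Option C: s[0]='j'->'d', delta=(4-10)*11^5 mod 1009 = 316, hash=363+316 mod 1009 = 679
Option D: s[0]='j'->'b', delta=(2-10)*11^5 mod 1009 = 85, hash=363+85 mod 1009 = 448 <-- target
Option E: s[5]='j'->'b', delta=(2-10)*11^0 mod 1009 = 1001, hash=363+1001 mod 1009 = 355

Answer: D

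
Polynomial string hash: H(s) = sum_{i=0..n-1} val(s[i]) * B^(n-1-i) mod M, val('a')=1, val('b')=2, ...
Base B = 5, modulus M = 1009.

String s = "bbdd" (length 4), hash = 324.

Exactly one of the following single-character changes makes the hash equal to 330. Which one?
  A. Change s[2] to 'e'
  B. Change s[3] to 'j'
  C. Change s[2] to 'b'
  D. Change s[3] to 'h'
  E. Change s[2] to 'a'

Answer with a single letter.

Option A: s[2]='d'->'e', delta=(5-4)*5^1 mod 1009 = 5, hash=324+5 mod 1009 = 329
Option B: s[3]='d'->'j', delta=(10-4)*5^0 mod 1009 = 6, hash=324+6 mod 1009 = 330 <-- target
Option C: s[2]='d'->'b', delta=(2-4)*5^1 mod 1009 = 999, hash=324+999 mod 1009 = 314
Option D: s[3]='d'->'h', delta=(8-4)*5^0 mod 1009 = 4, hash=324+4 mod 1009 = 328
Option E: s[2]='d'->'a', delta=(1-4)*5^1 mod 1009 = 994, hash=324+994 mod 1009 = 309

Answer: B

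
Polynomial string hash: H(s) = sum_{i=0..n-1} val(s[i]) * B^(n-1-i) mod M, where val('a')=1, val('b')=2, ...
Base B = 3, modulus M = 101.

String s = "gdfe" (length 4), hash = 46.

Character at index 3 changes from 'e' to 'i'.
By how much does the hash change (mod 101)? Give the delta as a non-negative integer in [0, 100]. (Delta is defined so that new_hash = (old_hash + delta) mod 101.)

Delta formula: (val(new) - val(old)) * B^(n-1-k) mod M
  val('i') - val('e') = 9 - 5 = 4
  B^(n-1-k) = 3^0 mod 101 = 1
  Delta = 4 * 1 mod 101 = 4

Answer: 4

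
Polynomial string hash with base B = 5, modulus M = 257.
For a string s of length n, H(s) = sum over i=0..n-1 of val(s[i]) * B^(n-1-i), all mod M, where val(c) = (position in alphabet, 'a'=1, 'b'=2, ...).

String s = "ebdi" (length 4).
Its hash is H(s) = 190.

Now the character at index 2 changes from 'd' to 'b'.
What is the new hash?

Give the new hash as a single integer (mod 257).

val('d') = 4, val('b') = 2
Position k = 2, exponent = n-1-k = 1
B^1 mod M = 5^1 mod 257 = 5
Delta = (2 - 4) * 5 mod 257 = 247
New hash = (190 + 247) mod 257 = 180

Answer: 180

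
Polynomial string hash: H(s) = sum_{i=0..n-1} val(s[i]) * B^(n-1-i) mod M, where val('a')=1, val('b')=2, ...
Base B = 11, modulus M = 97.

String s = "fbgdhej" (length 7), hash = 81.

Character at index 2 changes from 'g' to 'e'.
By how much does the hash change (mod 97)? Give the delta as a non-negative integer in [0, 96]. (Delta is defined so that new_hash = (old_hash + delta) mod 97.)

Delta formula: (val(new) - val(old)) * B^(n-1-k) mod M
  val('e') - val('g') = 5 - 7 = -2
  B^(n-1-k) = 11^4 mod 97 = 91
  Delta = -2 * 91 mod 97 = 12

Answer: 12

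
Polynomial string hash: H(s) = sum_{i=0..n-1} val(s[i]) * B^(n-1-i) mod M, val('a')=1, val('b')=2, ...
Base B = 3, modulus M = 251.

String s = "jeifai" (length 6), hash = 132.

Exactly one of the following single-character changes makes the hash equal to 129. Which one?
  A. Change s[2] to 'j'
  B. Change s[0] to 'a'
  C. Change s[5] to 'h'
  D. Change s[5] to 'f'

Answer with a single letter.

Option A: s[2]='i'->'j', delta=(10-9)*3^3 mod 251 = 27, hash=132+27 mod 251 = 159
Option B: s[0]='j'->'a', delta=(1-10)*3^5 mod 251 = 72, hash=132+72 mod 251 = 204
Option C: s[5]='i'->'h', delta=(8-9)*3^0 mod 251 = 250, hash=132+250 mod 251 = 131
Option D: s[5]='i'->'f', delta=(6-9)*3^0 mod 251 = 248, hash=132+248 mod 251 = 129 <-- target

Answer: D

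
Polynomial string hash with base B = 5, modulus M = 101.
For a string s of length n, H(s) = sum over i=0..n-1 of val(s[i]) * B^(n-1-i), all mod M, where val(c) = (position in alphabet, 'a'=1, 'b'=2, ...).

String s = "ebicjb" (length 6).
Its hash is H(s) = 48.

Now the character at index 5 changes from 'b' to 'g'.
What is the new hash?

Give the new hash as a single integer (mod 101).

Answer: 53

Derivation:
val('b') = 2, val('g') = 7
Position k = 5, exponent = n-1-k = 0
B^0 mod M = 5^0 mod 101 = 1
Delta = (7 - 2) * 1 mod 101 = 5
New hash = (48 + 5) mod 101 = 53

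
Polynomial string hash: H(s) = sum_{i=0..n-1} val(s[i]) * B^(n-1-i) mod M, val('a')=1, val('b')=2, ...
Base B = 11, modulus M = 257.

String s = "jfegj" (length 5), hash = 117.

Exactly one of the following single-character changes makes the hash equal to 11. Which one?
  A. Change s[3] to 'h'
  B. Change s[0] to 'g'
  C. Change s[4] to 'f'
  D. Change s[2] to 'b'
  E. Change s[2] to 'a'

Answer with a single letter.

Option A: s[3]='g'->'h', delta=(8-7)*11^1 mod 257 = 11, hash=117+11 mod 257 = 128
Option B: s[0]='j'->'g', delta=(7-10)*11^4 mod 257 = 24, hash=117+24 mod 257 = 141
Option C: s[4]='j'->'f', delta=(6-10)*11^0 mod 257 = 253, hash=117+253 mod 257 = 113
Option D: s[2]='e'->'b', delta=(2-5)*11^2 mod 257 = 151, hash=117+151 mod 257 = 11 <-- target
Option E: s[2]='e'->'a', delta=(1-5)*11^2 mod 257 = 30, hash=117+30 mod 257 = 147

Answer: D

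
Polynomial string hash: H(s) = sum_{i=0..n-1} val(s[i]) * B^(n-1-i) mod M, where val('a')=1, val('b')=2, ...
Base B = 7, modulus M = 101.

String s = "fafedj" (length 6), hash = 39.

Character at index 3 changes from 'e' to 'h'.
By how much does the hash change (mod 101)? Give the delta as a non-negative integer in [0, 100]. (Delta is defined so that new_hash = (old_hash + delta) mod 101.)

Answer: 46

Derivation:
Delta formula: (val(new) - val(old)) * B^(n-1-k) mod M
  val('h') - val('e') = 8 - 5 = 3
  B^(n-1-k) = 7^2 mod 101 = 49
  Delta = 3 * 49 mod 101 = 46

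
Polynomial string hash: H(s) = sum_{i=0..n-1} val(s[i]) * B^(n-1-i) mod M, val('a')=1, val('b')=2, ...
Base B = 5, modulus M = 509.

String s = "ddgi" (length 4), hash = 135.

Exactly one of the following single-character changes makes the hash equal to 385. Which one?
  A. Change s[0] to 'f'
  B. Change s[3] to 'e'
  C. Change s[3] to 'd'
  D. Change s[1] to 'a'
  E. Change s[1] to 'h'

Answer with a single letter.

Option A: s[0]='d'->'f', delta=(6-4)*5^3 mod 509 = 250, hash=135+250 mod 509 = 385 <-- target
Option B: s[3]='i'->'e', delta=(5-9)*5^0 mod 509 = 505, hash=135+505 mod 509 = 131
Option C: s[3]='i'->'d', delta=(4-9)*5^0 mod 509 = 504, hash=135+504 mod 509 = 130
Option D: s[1]='d'->'a', delta=(1-4)*5^2 mod 509 = 434, hash=135+434 mod 509 = 60
Option E: s[1]='d'->'h', delta=(8-4)*5^2 mod 509 = 100, hash=135+100 mod 509 = 235

Answer: A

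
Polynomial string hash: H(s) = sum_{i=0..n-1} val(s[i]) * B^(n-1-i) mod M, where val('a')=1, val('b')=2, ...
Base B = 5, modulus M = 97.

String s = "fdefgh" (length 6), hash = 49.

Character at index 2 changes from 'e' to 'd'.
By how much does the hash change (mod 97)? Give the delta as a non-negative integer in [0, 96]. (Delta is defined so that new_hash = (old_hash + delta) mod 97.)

Answer: 69

Derivation:
Delta formula: (val(new) - val(old)) * B^(n-1-k) mod M
  val('d') - val('e') = 4 - 5 = -1
  B^(n-1-k) = 5^3 mod 97 = 28
  Delta = -1 * 28 mod 97 = 69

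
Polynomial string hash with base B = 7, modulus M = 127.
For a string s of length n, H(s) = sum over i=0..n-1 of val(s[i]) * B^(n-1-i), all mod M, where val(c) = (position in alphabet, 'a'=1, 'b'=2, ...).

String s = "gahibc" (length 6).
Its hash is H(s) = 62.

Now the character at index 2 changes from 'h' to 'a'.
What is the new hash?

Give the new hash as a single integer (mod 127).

Answer: 74

Derivation:
val('h') = 8, val('a') = 1
Position k = 2, exponent = n-1-k = 3
B^3 mod M = 7^3 mod 127 = 89
Delta = (1 - 8) * 89 mod 127 = 12
New hash = (62 + 12) mod 127 = 74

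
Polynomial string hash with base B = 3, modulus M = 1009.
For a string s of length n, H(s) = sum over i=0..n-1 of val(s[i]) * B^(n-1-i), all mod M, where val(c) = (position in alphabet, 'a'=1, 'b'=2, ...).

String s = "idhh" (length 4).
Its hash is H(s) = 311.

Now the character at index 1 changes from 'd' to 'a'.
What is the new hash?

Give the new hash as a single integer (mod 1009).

val('d') = 4, val('a') = 1
Position k = 1, exponent = n-1-k = 2
B^2 mod M = 3^2 mod 1009 = 9
Delta = (1 - 4) * 9 mod 1009 = 982
New hash = (311 + 982) mod 1009 = 284

Answer: 284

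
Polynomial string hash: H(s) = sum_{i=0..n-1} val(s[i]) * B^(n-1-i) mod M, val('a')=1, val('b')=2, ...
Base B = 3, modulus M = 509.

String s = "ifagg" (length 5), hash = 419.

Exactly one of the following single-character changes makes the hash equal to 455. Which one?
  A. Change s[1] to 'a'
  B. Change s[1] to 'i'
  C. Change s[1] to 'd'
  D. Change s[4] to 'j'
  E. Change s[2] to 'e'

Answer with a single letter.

Option A: s[1]='f'->'a', delta=(1-6)*3^3 mod 509 = 374, hash=419+374 mod 509 = 284
Option B: s[1]='f'->'i', delta=(9-6)*3^3 mod 509 = 81, hash=419+81 mod 509 = 500
Option C: s[1]='f'->'d', delta=(4-6)*3^3 mod 509 = 455, hash=419+455 mod 509 = 365
Option D: s[4]='g'->'j', delta=(10-7)*3^0 mod 509 = 3, hash=419+3 mod 509 = 422
Option E: s[2]='a'->'e', delta=(5-1)*3^2 mod 509 = 36, hash=419+36 mod 509 = 455 <-- target

Answer: E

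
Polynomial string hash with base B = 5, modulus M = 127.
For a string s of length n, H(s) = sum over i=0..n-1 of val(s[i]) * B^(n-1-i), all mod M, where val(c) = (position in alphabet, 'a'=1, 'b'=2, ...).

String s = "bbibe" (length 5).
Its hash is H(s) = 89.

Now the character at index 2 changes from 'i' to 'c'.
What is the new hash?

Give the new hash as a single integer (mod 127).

Answer: 66

Derivation:
val('i') = 9, val('c') = 3
Position k = 2, exponent = n-1-k = 2
B^2 mod M = 5^2 mod 127 = 25
Delta = (3 - 9) * 25 mod 127 = 104
New hash = (89 + 104) mod 127 = 66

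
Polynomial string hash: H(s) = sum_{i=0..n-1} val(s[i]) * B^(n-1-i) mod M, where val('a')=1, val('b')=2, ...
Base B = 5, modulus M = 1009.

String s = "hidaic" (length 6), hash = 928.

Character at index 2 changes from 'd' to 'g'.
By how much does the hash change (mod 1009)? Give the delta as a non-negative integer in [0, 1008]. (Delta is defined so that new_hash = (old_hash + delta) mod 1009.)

Answer: 375

Derivation:
Delta formula: (val(new) - val(old)) * B^(n-1-k) mod M
  val('g') - val('d') = 7 - 4 = 3
  B^(n-1-k) = 5^3 mod 1009 = 125
  Delta = 3 * 125 mod 1009 = 375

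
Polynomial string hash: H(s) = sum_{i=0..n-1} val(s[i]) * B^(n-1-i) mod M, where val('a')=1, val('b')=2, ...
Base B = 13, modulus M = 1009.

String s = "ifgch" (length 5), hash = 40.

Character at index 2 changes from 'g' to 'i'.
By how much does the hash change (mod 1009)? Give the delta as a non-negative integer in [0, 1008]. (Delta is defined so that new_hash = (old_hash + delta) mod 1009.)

Answer: 338

Derivation:
Delta formula: (val(new) - val(old)) * B^(n-1-k) mod M
  val('i') - val('g') = 9 - 7 = 2
  B^(n-1-k) = 13^2 mod 1009 = 169
  Delta = 2 * 169 mod 1009 = 338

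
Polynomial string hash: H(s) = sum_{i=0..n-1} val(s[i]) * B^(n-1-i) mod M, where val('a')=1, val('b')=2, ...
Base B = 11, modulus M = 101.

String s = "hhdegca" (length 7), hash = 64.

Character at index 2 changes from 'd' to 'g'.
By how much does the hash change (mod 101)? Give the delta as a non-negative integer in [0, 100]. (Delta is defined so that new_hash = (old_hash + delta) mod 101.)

Answer: 89

Derivation:
Delta formula: (val(new) - val(old)) * B^(n-1-k) mod M
  val('g') - val('d') = 7 - 4 = 3
  B^(n-1-k) = 11^4 mod 101 = 97
  Delta = 3 * 97 mod 101 = 89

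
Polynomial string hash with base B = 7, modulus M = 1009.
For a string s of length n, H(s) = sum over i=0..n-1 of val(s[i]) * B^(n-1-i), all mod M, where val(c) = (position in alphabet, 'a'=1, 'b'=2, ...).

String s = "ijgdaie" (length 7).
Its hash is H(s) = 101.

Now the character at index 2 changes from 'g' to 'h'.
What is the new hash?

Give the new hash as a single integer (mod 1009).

Answer: 484

Derivation:
val('g') = 7, val('h') = 8
Position k = 2, exponent = n-1-k = 4
B^4 mod M = 7^4 mod 1009 = 383
Delta = (8 - 7) * 383 mod 1009 = 383
New hash = (101 + 383) mod 1009 = 484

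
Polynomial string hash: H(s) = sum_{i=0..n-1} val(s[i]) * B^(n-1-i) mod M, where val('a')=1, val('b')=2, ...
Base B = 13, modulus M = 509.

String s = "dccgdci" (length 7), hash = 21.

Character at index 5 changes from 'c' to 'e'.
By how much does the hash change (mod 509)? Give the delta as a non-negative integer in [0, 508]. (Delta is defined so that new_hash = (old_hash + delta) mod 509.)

Answer: 26

Derivation:
Delta formula: (val(new) - val(old)) * B^(n-1-k) mod M
  val('e') - val('c') = 5 - 3 = 2
  B^(n-1-k) = 13^1 mod 509 = 13
  Delta = 2 * 13 mod 509 = 26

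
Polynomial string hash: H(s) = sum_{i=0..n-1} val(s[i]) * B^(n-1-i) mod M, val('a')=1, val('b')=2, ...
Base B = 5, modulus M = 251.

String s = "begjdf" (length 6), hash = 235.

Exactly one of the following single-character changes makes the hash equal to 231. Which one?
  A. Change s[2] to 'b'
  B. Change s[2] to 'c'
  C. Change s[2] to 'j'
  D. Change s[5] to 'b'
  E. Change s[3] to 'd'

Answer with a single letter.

Option A: s[2]='g'->'b', delta=(2-7)*5^3 mod 251 = 128, hash=235+128 mod 251 = 112
Option B: s[2]='g'->'c', delta=(3-7)*5^3 mod 251 = 2, hash=235+2 mod 251 = 237
Option C: s[2]='g'->'j', delta=(10-7)*5^3 mod 251 = 124, hash=235+124 mod 251 = 108
Option D: s[5]='f'->'b', delta=(2-6)*5^0 mod 251 = 247, hash=235+247 mod 251 = 231 <-- target
Option E: s[3]='j'->'d', delta=(4-10)*5^2 mod 251 = 101, hash=235+101 mod 251 = 85

Answer: D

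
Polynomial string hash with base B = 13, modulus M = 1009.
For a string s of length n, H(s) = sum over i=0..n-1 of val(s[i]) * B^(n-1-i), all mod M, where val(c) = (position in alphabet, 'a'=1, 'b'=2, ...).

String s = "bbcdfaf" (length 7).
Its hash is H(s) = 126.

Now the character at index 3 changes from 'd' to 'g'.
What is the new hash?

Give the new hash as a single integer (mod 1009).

Answer: 663

Derivation:
val('d') = 4, val('g') = 7
Position k = 3, exponent = n-1-k = 3
B^3 mod M = 13^3 mod 1009 = 179
Delta = (7 - 4) * 179 mod 1009 = 537
New hash = (126 + 537) mod 1009 = 663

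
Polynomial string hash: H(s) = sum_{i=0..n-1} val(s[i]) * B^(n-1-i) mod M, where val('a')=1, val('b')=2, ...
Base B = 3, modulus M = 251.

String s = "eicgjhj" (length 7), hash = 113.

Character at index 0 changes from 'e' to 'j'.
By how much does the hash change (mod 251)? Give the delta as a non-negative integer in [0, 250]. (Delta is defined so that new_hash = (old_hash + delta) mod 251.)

Delta formula: (val(new) - val(old)) * B^(n-1-k) mod M
  val('j') - val('e') = 10 - 5 = 5
  B^(n-1-k) = 3^6 mod 251 = 227
  Delta = 5 * 227 mod 251 = 131

Answer: 131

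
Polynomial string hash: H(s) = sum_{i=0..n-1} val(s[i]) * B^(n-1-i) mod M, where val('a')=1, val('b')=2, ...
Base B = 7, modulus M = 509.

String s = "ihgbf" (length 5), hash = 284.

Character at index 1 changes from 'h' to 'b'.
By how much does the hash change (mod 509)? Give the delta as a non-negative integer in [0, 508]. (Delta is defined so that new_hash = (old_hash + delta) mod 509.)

Delta formula: (val(new) - val(old)) * B^(n-1-k) mod M
  val('b') - val('h') = 2 - 8 = -6
  B^(n-1-k) = 7^3 mod 509 = 343
  Delta = -6 * 343 mod 509 = 487

Answer: 487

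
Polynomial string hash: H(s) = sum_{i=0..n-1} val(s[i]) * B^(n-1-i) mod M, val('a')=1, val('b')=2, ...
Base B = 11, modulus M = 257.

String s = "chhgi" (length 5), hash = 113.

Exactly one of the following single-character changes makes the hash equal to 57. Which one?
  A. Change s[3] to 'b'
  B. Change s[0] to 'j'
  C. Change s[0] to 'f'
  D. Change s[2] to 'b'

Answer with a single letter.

Option A: s[3]='g'->'b', delta=(2-7)*11^1 mod 257 = 202, hash=113+202 mod 257 = 58
Option B: s[0]='c'->'j', delta=(10-3)*11^4 mod 257 = 201, hash=113+201 mod 257 = 57 <-- target
Option C: s[0]='c'->'f', delta=(6-3)*11^4 mod 257 = 233, hash=113+233 mod 257 = 89
Option D: s[2]='h'->'b', delta=(2-8)*11^2 mod 257 = 45, hash=113+45 mod 257 = 158

Answer: B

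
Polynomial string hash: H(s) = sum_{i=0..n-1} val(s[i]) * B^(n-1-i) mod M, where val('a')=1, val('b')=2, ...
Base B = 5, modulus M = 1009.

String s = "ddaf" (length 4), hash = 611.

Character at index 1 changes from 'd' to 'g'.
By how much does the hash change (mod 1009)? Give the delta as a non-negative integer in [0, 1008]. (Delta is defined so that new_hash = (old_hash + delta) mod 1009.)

Answer: 75

Derivation:
Delta formula: (val(new) - val(old)) * B^(n-1-k) mod M
  val('g') - val('d') = 7 - 4 = 3
  B^(n-1-k) = 5^2 mod 1009 = 25
  Delta = 3 * 25 mod 1009 = 75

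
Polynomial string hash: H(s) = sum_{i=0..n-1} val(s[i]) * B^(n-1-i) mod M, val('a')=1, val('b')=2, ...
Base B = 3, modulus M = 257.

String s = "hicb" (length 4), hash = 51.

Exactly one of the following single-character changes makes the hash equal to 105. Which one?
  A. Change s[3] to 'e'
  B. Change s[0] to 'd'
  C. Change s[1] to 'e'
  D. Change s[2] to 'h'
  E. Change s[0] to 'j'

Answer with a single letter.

Option A: s[3]='b'->'e', delta=(5-2)*3^0 mod 257 = 3, hash=51+3 mod 257 = 54
Option B: s[0]='h'->'d', delta=(4-8)*3^3 mod 257 = 149, hash=51+149 mod 257 = 200
Option C: s[1]='i'->'e', delta=(5-9)*3^2 mod 257 = 221, hash=51+221 mod 257 = 15
Option D: s[2]='c'->'h', delta=(8-3)*3^1 mod 257 = 15, hash=51+15 mod 257 = 66
Option E: s[0]='h'->'j', delta=(10-8)*3^3 mod 257 = 54, hash=51+54 mod 257 = 105 <-- target

Answer: E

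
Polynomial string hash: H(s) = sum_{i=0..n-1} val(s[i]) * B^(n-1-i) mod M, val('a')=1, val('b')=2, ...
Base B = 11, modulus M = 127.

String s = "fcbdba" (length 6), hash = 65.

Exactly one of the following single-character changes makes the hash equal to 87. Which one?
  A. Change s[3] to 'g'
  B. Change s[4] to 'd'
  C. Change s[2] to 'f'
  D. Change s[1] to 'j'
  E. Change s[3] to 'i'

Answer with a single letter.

Option A: s[3]='d'->'g', delta=(7-4)*11^2 mod 127 = 109, hash=65+109 mod 127 = 47
Option B: s[4]='b'->'d', delta=(4-2)*11^1 mod 127 = 22, hash=65+22 mod 127 = 87 <-- target
Option C: s[2]='b'->'f', delta=(6-2)*11^3 mod 127 = 117, hash=65+117 mod 127 = 55
Option D: s[1]='c'->'j', delta=(10-3)*11^4 mod 127 = 125, hash=65+125 mod 127 = 63
Option E: s[3]='d'->'i', delta=(9-4)*11^2 mod 127 = 97, hash=65+97 mod 127 = 35

Answer: B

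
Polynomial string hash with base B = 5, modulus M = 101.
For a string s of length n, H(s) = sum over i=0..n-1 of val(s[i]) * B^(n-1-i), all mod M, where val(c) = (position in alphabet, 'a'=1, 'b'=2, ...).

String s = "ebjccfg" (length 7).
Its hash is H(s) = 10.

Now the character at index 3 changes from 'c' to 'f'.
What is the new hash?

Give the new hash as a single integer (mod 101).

val('c') = 3, val('f') = 6
Position k = 3, exponent = n-1-k = 3
B^3 mod M = 5^3 mod 101 = 24
Delta = (6 - 3) * 24 mod 101 = 72
New hash = (10 + 72) mod 101 = 82

Answer: 82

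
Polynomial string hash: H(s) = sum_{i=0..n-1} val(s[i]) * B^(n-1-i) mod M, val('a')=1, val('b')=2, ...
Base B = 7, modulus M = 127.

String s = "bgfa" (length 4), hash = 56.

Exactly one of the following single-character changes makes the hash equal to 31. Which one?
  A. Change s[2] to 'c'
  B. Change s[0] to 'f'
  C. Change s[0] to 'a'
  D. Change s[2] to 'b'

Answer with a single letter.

Answer: B

Derivation:
Option A: s[2]='f'->'c', delta=(3-6)*7^1 mod 127 = 106, hash=56+106 mod 127 = 35
Option B: s[0]='b'->'f', delta=(6-2)*7^3 mod 127 = 102, hash=56+102 mod 127 = 31 <-- target
Option C: s[0]='b'->'a', delta=(1-2)*7^3 mod 127 = 38, hash=56+38 mod 127 = 94
Option D: s[2]='f'->'b', delta=(2-6)*7^1 mod 127 = 99, hash=56+99 mod 127 = 28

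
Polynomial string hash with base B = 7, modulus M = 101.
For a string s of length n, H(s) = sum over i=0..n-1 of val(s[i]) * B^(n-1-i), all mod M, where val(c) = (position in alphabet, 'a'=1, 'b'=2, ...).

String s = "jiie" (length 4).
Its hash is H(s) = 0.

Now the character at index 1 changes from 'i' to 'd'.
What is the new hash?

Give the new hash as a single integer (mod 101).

Answer: 58

Derivation:
val('i') = 9, val('d') = 4
Position k = 1, exponent = n-1-k = 2
B^2 mod M = 7^2 mod 101 = 49
Delta = (4 - 9) * 49 mod 101 = 58
New hash = (0 + 58) mod 101 = 58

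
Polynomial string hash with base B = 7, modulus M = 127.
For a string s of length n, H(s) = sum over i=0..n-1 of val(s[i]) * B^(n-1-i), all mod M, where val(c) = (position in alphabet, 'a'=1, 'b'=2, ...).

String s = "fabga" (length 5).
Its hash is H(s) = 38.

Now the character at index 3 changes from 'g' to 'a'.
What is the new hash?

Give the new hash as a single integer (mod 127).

Answer: 123

Derivation:
val('g') = 7, val('a') = 1
Position k = 3, exponent = n-1-k = 1
B^1 mod M = 7^1 mod 127 = 7
Delta = (1 - 7) * 7 mod 127 = 85
New hash = (38 + 85) mod 127 = 123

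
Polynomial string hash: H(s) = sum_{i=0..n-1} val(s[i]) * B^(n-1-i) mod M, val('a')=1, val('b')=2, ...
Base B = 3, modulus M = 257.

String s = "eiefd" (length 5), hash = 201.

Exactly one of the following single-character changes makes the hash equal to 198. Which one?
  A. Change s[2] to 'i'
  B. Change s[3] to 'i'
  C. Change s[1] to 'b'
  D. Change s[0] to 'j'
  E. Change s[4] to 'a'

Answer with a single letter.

Answer: E

Derivation:
Option A: s[2]='e'->'i', delta=(9-5)*3^2 mod 257 = 36, hash=201+36 mod 257 = 237
Option B: s[3]='f'->'i', delta=(9-6)*3^1 mod 257 = 9, hash=201+9 mod 257 = 210
Option C: s[1]='i'->'b', delta=(2-9)*3^3 mod 257 = 68, hash=201+68 mod 257 = 12
Option D: s[0]='e'->'j', delta=(10-5)*3^4 mod 257 = 148, hash=201+148 mod 257 = 92
Option E: s[4]='d'->'a', delta=(1-4)*3^0 mod 257 = 254, hash=201+254 mod 257 = 198 <-- target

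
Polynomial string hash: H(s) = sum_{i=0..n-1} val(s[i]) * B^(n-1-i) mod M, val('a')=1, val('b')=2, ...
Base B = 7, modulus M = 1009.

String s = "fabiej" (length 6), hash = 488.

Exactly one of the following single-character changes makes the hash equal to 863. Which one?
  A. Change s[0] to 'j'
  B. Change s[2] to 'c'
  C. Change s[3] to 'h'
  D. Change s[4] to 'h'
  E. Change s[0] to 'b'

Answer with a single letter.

Answer: E

Derivation:
Option A: s[0]='f'->'j', delta=(10-6)*7^5 mod 1009 = 634, hash=488+634 mod 1009 = 113
Option B: s[2]='b'->'c', delta=(3-2)*7^3 mod 1009 = 343, hash=488+343 mod 1009 = 831
Option C: s[3]='i'->'h', delta=(8-9)*7^2 mod 1009 = 960, hash=488+960 mod 1009 = 439
Option D: s[4]='e'->'h', delta=(8-5)*7^1 mod 1009 = 21, hash=488+21 mod 1009 = 509
Option E: s[0]='f'->'b', delta=(2-6)*7^5 mod 1009 = 375, hash=488+375 mod 1009 = 863 <-- target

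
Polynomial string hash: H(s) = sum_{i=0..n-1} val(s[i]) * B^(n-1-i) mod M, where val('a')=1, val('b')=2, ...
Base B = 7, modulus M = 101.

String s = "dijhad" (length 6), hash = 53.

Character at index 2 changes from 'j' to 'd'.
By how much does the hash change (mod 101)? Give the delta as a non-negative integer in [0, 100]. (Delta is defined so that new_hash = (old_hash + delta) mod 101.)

Answer: 63

Derivation:
Delta formula: (val(new) - val(old)) * B^(n-1-k) mod M
  val('d') - val('j') = 4 - 10 = -6
  B^(n-1-k) = 7^3 mod 101 = 40
  Delta = -6 * 40 mod 101 = 63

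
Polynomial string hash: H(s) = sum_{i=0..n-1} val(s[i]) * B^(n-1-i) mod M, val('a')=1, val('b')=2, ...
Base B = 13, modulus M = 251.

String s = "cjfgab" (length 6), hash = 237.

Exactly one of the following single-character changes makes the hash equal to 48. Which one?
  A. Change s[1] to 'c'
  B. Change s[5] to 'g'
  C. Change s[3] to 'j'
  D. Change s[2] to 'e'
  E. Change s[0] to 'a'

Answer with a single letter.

Answer: D

Derivation:
Option A: s[1]='j'->'c', delta=(3-10)*13^4 mod 251 = 120, hash=237+120 mod 251 = 106
Option B: s[5]='b'->'g', delta=(7-2)*13^0 mod 251 = 5, hash=237+5 mod 251 = 242
Option C: s[3]='g'->'j', delta=(10-7)*13^2 mod 251 = 5, hash=237+5 mod 251 = 242
Option D: s[2]='f'->'e', delta=(5-6)*13^3 mod 251 = 62, hash=237+62 mod 251 = 48 <-- target
Option E: s[0]='c'->'a', delta=(1-3)*13^5 mod 251 = 123, hash=237+123 mod 251 = 109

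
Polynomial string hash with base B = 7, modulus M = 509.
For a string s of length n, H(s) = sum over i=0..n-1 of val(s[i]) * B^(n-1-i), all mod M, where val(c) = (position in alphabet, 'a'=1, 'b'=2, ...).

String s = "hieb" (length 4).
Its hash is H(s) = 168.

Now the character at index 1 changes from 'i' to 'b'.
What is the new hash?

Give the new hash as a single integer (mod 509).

Answer: 334

Derivation:
val('i') = 9, val('b') = 2
Position k = 1, exponent = n-1-k = 2
B^2 mod M = 7^2 mod 509 = 49
Delta = (2 - 9) * 49 mod 509 = 166
New hash = (168 + 166) mod 509 = 334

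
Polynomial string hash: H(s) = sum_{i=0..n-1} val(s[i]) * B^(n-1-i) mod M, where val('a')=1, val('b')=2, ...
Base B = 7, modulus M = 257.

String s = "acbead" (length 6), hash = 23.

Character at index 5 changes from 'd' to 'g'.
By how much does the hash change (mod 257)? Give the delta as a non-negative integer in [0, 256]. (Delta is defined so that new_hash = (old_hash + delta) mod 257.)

Answer: 3

Derivation:
Delta formula: (val(new) - val(old)) * B^(n-1-k) mod M
  val('g') - val('d') = 7 - 4 = 3
  B^(n-1-k) = 7^0 mod 257 = 1
  Delta = 3 * 1 mod 257 = 3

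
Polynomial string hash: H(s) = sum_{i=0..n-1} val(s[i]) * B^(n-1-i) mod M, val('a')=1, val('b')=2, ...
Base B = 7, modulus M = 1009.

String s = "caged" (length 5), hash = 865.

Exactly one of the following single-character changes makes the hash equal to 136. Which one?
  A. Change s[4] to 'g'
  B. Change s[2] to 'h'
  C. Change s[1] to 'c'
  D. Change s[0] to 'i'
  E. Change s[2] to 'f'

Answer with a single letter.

Answer: D

Derivation:
Option A: s[4]='d'->'g', delta=(7-4)*7^0 mod 1009 = 3, hash=865+3 mod 1009 = 868
Option B: s[2]='g'->'h', delta=(8-7)*7^2 mod 1009 = 49, hash=865+49 mod 1009 = 914
Option C: s[1]='a'->'c', delta=(3-1)*7^3 mod 1009 = 686, hash=865+686 mod 1009 = 542
Option D: s[0]='c'->'i', delta=(9-3)*7^4 mod 1009 = 280, hash=865+280 mod 1009 = 136 <-- target
Option E: s[2]='g'->'f', delta=(6-7)*7^2 mod 1009 = 960, hash=865+960 mod 1009 = 816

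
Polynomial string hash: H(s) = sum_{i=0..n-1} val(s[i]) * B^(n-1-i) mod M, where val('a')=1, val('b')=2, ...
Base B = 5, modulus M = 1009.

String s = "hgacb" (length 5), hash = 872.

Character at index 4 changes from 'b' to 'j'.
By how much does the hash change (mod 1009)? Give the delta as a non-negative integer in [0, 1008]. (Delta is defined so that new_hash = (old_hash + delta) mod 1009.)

Delta formula: (val(new) - val(old)) * B^(n-1-k) mod M
  val('j') - val('b') = 10 - 2 = 8
  B^(n-1-k) = 5^0 mod 1009 = 1
  Delta = 8 * 1 mod 1009 = 8

Answer: 8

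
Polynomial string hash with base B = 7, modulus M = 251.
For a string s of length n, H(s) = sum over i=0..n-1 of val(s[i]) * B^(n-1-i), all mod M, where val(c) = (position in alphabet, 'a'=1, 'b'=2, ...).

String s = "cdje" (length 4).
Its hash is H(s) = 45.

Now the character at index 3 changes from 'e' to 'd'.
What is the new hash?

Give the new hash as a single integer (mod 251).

val('e') = 5, val('d') = 4
Position k = 3, exponent = n-1-k = 0
B^0 mod M = 7^0 mod 251 = 1
Delta = (4 - 5) * 1 mod 251 = 250
New hash = (45 + 250) mod 251 = 44

Answer: 44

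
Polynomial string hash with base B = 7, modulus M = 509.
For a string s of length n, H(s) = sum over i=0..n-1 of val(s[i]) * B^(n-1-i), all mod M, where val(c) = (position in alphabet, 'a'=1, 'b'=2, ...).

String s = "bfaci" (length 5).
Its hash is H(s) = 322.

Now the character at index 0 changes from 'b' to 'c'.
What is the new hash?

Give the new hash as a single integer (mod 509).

val('b') = 2, val('c') = 3
Position k = 0, exponent = n-1-k = 4
B^4 mod M = 7^4 mod 509 = 365
Delta = (3 - 2) * 365 mod 509 = 365
New hash = (322 + 365) mod 509 = 178

Answer: 178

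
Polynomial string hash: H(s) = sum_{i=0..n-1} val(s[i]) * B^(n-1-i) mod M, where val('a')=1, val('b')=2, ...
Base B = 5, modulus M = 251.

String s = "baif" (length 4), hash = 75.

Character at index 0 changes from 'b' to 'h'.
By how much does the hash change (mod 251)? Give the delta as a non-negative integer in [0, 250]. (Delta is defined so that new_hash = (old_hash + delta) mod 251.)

Answer: 248

Derivation:
Delta formula: (val(new) - val(old)) * B^(n-1-k) mod M
  val('h') - val('b') = 8 - 2 = 6
  B^(n-1-k) = 5^3 mod 251 = 125
  Delta = 6 * 125 mod 251 = 248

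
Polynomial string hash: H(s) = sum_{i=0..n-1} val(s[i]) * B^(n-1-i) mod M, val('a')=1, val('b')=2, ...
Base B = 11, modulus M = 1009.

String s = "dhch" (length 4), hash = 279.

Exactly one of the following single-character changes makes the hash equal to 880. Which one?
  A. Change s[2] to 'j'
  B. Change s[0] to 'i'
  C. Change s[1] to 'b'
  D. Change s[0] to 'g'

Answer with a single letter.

Option A: s[2]='c'->'j', delta=(10-3)*11^1 mod 1009 = 77, hash=279+77 mod 1009 = 356
Option B: s[0]='d'->'i', delta=(9-4)*11^3 mod 1009 = 601, hash=279+601 mod 1009 = 880 <-- target
Option C: s[1]='h'->'b', delta=(2-8)*11^2 mod 1009 = 283, hash=279+283 mod 1009 = 562
Option D: s[0]='d'->'g', delta=(7-4)*11^3 mod 1009 = 966, hash=279+966 mod 1009 = 236

Answer: B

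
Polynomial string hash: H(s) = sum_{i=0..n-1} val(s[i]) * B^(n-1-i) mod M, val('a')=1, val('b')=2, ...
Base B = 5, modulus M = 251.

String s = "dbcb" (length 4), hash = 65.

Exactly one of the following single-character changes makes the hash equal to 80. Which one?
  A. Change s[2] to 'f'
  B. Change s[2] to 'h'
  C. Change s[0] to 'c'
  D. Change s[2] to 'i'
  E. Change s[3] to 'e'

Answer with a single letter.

Answer: A

Derivation:
Option A: s[2]='c'->'f', delta=(6-3)*5^1 mod 251 = 15, hash=65+15 mod 251 = 80 <-- target
Option B: s[2]='c'->'h', delta=(8-3)*5^1 mod 251 = 25, hash=65+25 mod 251 = 90
Option C: s[0]='d'->'c', delta=(3-4)*5^3 mod 251 = 126, hash=65+126 mod 251 = 191
Option D: s[2]='c'->'i', delta=(9-3)*5^1 mod 251 = 30, hash=65+30 mod 251 = 95
Option E: s[3]='b'->'e', delta=(5-2)*5^0 mod 251 = 3, hash=65+3 mod 251 = 68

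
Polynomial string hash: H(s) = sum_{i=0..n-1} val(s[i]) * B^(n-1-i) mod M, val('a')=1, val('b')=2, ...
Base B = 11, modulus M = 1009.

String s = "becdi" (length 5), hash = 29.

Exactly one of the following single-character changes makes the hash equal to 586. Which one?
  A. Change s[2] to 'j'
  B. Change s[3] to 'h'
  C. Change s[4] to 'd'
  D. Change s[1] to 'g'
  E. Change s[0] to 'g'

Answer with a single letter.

Answer: E

Derivation:
Option A: s[2]='c'->'j', delta=(10-3)*11^2 mod 1009 = 847, hash=29+847 mod 1009 = 876
Option B: s[3]='d'->'h', delta=(8-4)*11^1 mod 1009 = 44, hash=29+44 mod 1009 = 73
Option C: s[4]='i'->'d', delta=(4-9)*11^0 mod 1009 = 1004, hash=29+1004 mod 1009 = 24
Option D: s[1]='e'->'g', delta=(7-5)*11^3 mod 1009 = 644, hash=29+644 mod 1009 = 673
Option E: s[0]='b'->'g', delta=(7-2)*11^4 mod 1009 = 557, hash=29+557 mod 1009 = 586 <-- target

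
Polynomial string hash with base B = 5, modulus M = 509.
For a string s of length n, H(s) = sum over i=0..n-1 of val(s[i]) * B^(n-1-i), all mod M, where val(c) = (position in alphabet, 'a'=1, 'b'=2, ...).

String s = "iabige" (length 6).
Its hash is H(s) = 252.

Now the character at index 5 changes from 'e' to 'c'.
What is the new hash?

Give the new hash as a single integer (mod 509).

Answer: 250

Derivation:
val('e') = 5, val('c') = 3
Position k = 5, exponent = n-1-k = 0
B^0 mod M = 5^0 mod 509 = 1
Delta = (3 - 5) * 1 mod 509 = 507
New hash = (252 + 507) mod 509 = 250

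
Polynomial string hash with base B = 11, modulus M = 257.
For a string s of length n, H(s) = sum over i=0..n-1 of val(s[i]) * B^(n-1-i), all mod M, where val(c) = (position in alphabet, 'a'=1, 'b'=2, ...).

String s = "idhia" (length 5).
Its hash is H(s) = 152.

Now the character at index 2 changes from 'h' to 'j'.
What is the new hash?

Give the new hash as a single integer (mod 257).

Answer: 137

Derivation:
val('h') = 8, val('j') = 10
Position k = 2, exponent = n-1-k = 2
B^2 mod M = 11^2 mod 257 = 121
Delta = (10 - 8) * 121 mod 257 = 242
New hash = (152 + 242) mod 257 = 137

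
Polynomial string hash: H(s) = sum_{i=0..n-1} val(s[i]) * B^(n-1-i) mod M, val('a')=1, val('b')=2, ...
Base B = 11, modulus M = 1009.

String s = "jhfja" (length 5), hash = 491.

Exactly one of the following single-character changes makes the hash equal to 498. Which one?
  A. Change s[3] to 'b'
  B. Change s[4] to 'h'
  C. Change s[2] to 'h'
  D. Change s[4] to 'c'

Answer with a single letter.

Option A: s[3]='j'->'b', delta=(2-10)*11^1 mod 1009 = 921, hash=491+921 mod 1009 = 403
Option B: s[4]='a'->'h', delta=(8-1)*11^0 mod 1009 = 7, hash=491+7 mod 1009 = 498 <-- target
Option C: s[2]='f'->'h', delta=(8-6)*11^2 mod 1009 = 242, hash=491+242 mod 1009 = 733
Option D: s[4]='a'->'c', delta=(3-1)*11^0 mod 1009 = 2, hash=491+2 mod 1009 = 493

Answer: B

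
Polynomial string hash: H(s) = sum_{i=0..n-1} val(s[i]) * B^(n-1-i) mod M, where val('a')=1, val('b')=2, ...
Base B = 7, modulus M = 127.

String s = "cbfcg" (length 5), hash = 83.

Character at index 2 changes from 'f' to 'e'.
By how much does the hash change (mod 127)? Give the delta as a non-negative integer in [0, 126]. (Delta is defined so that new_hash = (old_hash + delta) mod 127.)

Answer: 78

Derivation:
Delta formula: (val(new) - val(old)) * B^(n-1-k) mod M
  val('e') - val('f') = 5 - 6 = -1
  B^(n-1-k) = 7^2 mod 127 = 49
  Delta = -1 * 49 mod 127 = 78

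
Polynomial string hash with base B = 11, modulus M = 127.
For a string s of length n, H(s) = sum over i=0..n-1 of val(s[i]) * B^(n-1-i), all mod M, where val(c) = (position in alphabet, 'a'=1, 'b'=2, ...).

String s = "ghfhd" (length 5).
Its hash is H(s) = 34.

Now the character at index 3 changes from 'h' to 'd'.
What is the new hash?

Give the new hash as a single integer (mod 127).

Answer: 117

Derivation:
val('h') = 8, val('d') = 4
Position k = 3, exponent = n-1-k = 1
B^1 mod M = 11^1 mod 127 = 11
Delta = (4 - 8) * 11 mod 127 = 83
New hash = (34 + 83) mod 127 = 117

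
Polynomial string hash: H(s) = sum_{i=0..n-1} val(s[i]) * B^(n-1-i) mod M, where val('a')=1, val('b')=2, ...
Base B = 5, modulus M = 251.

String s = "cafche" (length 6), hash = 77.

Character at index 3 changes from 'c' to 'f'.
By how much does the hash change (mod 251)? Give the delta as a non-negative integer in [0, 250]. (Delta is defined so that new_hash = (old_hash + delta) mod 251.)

Answer: 75

Derivation:
Delta formula: (val(new) - val(old)) * B^(n-1-k) mod M
  val('f') - val('c') = 6 - 3 = 3
  B^(n-1-k) = 5^2 mod 251 = 25
  Delta = 3 * 25 mod 251 = 75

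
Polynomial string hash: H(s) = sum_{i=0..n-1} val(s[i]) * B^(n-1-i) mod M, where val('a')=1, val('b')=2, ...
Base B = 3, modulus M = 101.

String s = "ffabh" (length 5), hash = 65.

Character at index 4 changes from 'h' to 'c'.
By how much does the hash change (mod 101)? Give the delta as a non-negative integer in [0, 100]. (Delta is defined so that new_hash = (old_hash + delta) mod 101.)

Delta formula: (val(new) - val(old)) * B^(n-1-k) mod M
  val('c') - val('h') = 3 - 8 = -5
  B^(n-1-k) = 3^0 mod 101 = 1
  Delta = -5 * 1 mod 101 = 96

Answer: 96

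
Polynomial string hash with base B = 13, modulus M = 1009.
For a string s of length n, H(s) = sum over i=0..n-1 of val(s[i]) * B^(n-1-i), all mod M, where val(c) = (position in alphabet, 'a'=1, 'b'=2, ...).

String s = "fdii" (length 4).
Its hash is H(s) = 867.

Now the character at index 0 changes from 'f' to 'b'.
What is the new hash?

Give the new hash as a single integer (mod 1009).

Answer: 151

Derivation:
val('f') = 6, val('b') = 2
Position k = 0, exponent = n-1-k = 3
B^3 mod M = 13^3 mod 1009 = 179
Delta = (2 - 6) * 179 mod 1009 = 293
New hash = (867 + 293) mod 1009 = 151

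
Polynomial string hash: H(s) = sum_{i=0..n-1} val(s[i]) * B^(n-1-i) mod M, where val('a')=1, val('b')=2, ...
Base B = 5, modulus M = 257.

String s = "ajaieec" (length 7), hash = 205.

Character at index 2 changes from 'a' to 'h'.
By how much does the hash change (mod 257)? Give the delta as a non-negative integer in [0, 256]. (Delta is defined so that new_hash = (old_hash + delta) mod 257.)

Answer: 6

Derivation:
Delta formula: (val(new) - val(old)) * B^(n-1-k) mod M
  val('h') - val('a') = 8 - 1 = 7
  B^(n-1-k) = 5^4 mod 257 = 111
  Delta = 7 * 111 mod 257 = 6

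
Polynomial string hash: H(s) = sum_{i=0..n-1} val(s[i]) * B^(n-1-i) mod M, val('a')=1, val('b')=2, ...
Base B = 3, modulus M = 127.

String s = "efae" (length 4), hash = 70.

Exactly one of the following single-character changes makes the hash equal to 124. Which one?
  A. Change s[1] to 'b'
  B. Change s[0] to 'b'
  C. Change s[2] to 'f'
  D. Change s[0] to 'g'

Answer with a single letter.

Answer: D

Derivation:
Option A: s[1]='f'->'b', delta=(2-6)*3^2 mod 127 = 91, hash=70+91 mod 127 = 34
Option B: s[0]='e'->'b', delta=(2-5)*3^3 mod 127 = 46, hash=70+46 mod 127 = 116
Option C: s[2]='a'->'f', delta=(6-1)*3^1 mod 127 = 15, hash=70+15 mod 127 = 85
Option D: s[0]='e'->'g', delta=(7-5)*3^3 mod 127 = 54, hash=70+54 mod 127 = 124 <-- target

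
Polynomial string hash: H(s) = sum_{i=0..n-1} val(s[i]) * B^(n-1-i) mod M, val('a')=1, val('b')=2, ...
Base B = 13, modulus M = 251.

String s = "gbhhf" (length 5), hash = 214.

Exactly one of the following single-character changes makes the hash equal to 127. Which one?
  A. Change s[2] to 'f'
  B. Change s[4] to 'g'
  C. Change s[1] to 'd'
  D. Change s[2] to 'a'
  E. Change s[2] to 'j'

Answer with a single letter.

Answer: A

Derivation:
Option A: s[2]='h'->'f', delta=(6-8)*13^2 mod 251 = 164, hash=214+164 mod 251 = 127 <-- target
Option B: s[4]='f'->'g', delta=(7-6)*13^0 mod 251 = 1, hash=214+1 mod 251 = 215
Option C: s[1]='b'->'d', delta=(4-2)*13^3 mod 251 = 127, hash=214+127 mod 251 = 90
Option D: s[2]='h'->'a', delta=(1-8)*13^2 mod 251 = 72, hash=214+72 mod 251 = 35
Option E: s[2]='h'->'j', delta=(10-8)*13^2 mod 251 = 87, hash=214+87 mod 251 = 50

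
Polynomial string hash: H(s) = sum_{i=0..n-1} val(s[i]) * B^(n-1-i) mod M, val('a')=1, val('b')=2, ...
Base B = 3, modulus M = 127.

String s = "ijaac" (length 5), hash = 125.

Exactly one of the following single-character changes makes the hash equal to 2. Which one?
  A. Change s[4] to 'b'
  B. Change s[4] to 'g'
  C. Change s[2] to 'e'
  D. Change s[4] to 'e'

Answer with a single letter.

Option A: s[4]='c'->'b', delta=(2-3)*3^0 mod 127 = 126, hash=125+126 mod 127 = 124
Option B: s[4]='c'->'g', delta=(7-3)*3^0 mod 127 = 4, hash=125+4 mod 127 = 2 <-- target
Option C: s[2]='a'->'e', delta=(5-1)*3^2 mod 127 = 36, hash=125+36 mod 127 = 34
Option D: s[4]='c'->'e', delta=(5-3)*3^0 mod 127 = 2, hash=125+2 mod 127 = 0

Answer: B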